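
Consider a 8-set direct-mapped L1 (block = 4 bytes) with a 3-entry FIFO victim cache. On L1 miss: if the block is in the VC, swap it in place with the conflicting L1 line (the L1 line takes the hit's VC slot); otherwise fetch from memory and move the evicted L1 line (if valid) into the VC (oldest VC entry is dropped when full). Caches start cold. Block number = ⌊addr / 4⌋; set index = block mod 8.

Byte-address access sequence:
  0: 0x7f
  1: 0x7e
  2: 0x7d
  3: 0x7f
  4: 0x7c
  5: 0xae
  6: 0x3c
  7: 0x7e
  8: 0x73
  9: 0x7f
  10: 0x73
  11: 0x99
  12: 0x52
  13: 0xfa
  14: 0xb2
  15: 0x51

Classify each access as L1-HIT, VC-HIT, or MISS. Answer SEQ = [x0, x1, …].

SEQ = [MISS, L1-HIT, L1-HIT, L1-HIT, L1-HIT, MISS, MISS, VC-HIT, MISS, L1-HIT, L1-HIT, MISS, MISS, MISS, MISS, VC-HIT]

0: 0x7f (blk 31, set 7) → MISS  vc=[]
1: 0x7e (blk 31, set 7) → L1-HIT  vc=[]
2: 0x7d (blk 31, set 7) → L1-HIT  vc=[]
3: 0x7f (blk 31, set 7) → L1-HIT  vc=[]
4: 0x7c (blk 31, set 7) → L1-HIT  vc=[]
5: 0xae (blk 43, set 3) → MISS  vc=[]
6: 0x3c (blk 15, set 7) → MISS  vc=[31]
7: 0x7e (blk 31, set 7) → VC-HIT  vc=[15]
8: 0x73 (blk 28, set 4) → MISS  vc=[15]
9: 0x7f (blk 31, set 7) → L1-HIT  vc=[15]
10: 0x73 (blk 28, set 4) → L1-HIT  vc=[15]
11: 0x99 (blk 38, set 6) → MISS  vc=[15]
12: 0x52 (blk 20, set 4) → MISS  vc=[15, 28]
13: 0xfa (blk 62, set 6) → MISS  vc=[15, 28, 38]
14: 0xb2 (blk 44, set 4) → MISS  vc=[28, 38, 20]
15: 0x51 (blk 20, set 4) → VC-HIT  vc=[28, 38, 44]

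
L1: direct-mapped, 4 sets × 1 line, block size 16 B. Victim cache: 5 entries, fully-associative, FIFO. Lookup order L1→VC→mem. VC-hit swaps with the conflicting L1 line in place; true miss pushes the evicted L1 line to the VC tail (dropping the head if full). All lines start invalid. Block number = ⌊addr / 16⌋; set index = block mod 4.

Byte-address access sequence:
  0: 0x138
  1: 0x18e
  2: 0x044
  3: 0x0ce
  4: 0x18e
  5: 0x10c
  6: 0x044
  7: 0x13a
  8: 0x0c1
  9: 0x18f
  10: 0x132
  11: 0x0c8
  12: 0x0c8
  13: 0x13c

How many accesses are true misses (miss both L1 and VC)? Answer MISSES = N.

MISSES = 5

0: 0x138 (blk 19, set 3) → MISS  vc=[]
1: 0x18e (blk 24, set 0) → MISS  vc=[]
2: 0x44 (blk 4, set 0) → MISS  vc=[24]
3: 0xce (blk 12, set 0) → MISS  vc=[24, 4]
4: 0x18e (blk 24, set 0) → VC-HIT  vc=[12, 4]
5: 0x10c (blk 16, set 0) → MISS  vc=[12, 4, 24]
6: 0x44 (blk 4, set 0) → VC-HIT  vc=[12, 16, 24]
7: 0x13a (blk 19, set 3) → L1-HIT  vc=[12, 16, 24]
8: 0xc1 (blk 12, set 0) → VC-HIT  vc=[4, 16, 24]
9: 0x18f (blk 24, set 0) → VC-HIT  vc=[4, 16, 12]
10: 0x132 (blk 19, set 3) → L1-HIT  vc=[4, 16, 12]
11: 0xc8 (blk 12, set 0) → VC-HIT  vc=[4, 16, 24]
12: 0xc8 (blk 12, set 0) → L1-HIT  vc=[4, 16, 24]
13: 0x13c (blk 19, set 3) → L1-HIT  vc=[4, 16, 24]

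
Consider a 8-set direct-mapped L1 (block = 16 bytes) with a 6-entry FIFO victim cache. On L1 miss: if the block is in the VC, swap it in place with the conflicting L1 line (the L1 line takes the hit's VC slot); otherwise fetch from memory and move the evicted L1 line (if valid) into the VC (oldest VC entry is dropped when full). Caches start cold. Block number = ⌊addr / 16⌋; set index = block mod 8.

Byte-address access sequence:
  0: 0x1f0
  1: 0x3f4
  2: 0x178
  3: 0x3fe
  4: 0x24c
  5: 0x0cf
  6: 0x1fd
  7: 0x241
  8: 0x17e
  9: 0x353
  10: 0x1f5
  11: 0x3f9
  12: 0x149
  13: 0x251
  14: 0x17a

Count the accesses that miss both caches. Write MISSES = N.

  [0] addr=0x1f0 blk=31 s=7: MISS | VC []
  [1] addr=0x3f4 blk=63 s=7: MISS | VC [31]
  [2] addr=0x178 blk=23 s=7: MISS | VC [31, 63]
  [3] addr=0x3fe blk=63 s=7: VC-HIT | VC [31, 23]
  [4] addr=0x24c blk=36 s=4: MISS | VC [31, 23]
  [5] addr=0xcf blk=12 s=4: MISS | VC [31, 23, 36]
  [6] addr=0x1fd blk=31 s=7: VC-HIT | VC [63, 23, 36]
  [7] addr=0x241 blk=36 s=4: VC-HIT | VC [63, 23, 12]
  [8] addr=0x17e blk=23 s=7: VC-HIT | VC [63, 31, 12]
  [9] addr=0x353 blk=53 s=5: MISS | VC [63, 31, 12]
  [10] addr=0x1f5 blk=31 s=7: VC-HIT | VC [63, 23, 12]
  [11] addr=0x3f9 blk=63 s=7: VC-HIT | VC [31, 23, 12]
  [12] addr=0x149 blk=20 s=4: MISS | VC [31, 23, 12, 36]
  [13] addr=0x251 blk=37 s=5: MISS | VC [31, 23, 12, 36, 53]
  [14] addr=0x17a blk=23 s=7: VC-HIT | VC [31, 63, 12, 36, 53]

MISSES = 8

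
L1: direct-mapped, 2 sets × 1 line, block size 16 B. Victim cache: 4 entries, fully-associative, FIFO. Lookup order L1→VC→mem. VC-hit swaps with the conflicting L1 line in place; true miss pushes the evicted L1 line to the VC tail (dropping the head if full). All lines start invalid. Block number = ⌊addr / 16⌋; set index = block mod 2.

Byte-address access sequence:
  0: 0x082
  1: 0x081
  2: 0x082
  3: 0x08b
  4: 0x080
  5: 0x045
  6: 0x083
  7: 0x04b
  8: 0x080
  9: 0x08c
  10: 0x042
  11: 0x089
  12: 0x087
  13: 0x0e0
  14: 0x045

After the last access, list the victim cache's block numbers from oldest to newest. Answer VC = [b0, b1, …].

#0 0x82→b8/s0 MISS; vc=[]
#1 0x81→b8/s0 L1-HIT; vc=[]
#2 0x82→b8/s0 L1-HIT; vc=[]
#3 0x8b→b8/s0 L1-HIT; vc=[]
#4 0x80→b8/s0 L1-HIT; vc=[]
#5 0x45→b4/s0 MISS; vc=[8]
#6 0x83→b8/s0 VC-HIT; vc=[4]
#7 0x4b→b4/s0 VC-HIT; vc=[8]
#8 0x80→b8/s0 VC-HIT; vc=[4]
#9 0x8c→b8/s0 L1-HIT; vc=[4]
#10 0x42→b4/s0 VC-HIT; vc=[8]
#11 0x89→b8/s0 VC-HIT; vc=[4]
#12 0x87→b8/s0 L1-HIT; vc=[4]
#13 0xe0→b14/s0 MISS; vc=[4,8]
#14 0x45→b4/s0 VC-HIT; vc=[14,8]

VC = [14, 8]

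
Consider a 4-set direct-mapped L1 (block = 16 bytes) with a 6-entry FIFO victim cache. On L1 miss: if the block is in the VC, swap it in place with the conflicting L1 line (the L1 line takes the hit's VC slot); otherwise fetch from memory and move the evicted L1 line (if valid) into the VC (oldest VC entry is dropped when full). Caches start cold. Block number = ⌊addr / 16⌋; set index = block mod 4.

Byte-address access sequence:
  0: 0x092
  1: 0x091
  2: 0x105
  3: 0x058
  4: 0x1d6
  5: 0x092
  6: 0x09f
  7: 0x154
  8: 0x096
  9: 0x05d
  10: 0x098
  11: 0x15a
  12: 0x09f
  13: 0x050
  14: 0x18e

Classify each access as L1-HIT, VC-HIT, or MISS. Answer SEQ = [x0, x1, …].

SEQ = [MISS, L1-HIT, MISS, MISS, MISS, VC-HIT, L1-HIT, MISS, VC-HIT, VC-HIT, VC-HIT, VC-HIT, VC-HIT, VC-HIT, MISS]

  [0] addr=0x92 blk=9 s=1: MISS | VC []
  [1] addr=0x91 blk=9 s=1: L1-HIT | VC []
  [2] addr=0x105 blk=16 s=0: MISS | VC []
  [3] addr=0x58 blk=5 s=1: MISS | VC [9]
  [4] addr=0x1d6 blk=29 s=1: MISS | VC [9, 5]
  [5] addr=0x92 blk=9 s=1: VC-HIT | VC [29, 5]
  [6] addr=0x9f blk=9 s=1: L1-HIT | VC [29, 5]
  [7] addr=0x154 blk=21 s=1: MISS | VC [29, 5, 9]
  [8] addr=0x96 blk=9 s=1: VC-HIT | VC [29, 5, 21]
  [9] addr=0x5d blk=5 s=1: VC-HIT | VC [29, 9, 21]
  [10] addr=0x98 blk=9 s=1: VC-HIT | VC [29, 5, 21]
  [11] addr=0x15a blk=21 s=1: VC-HIT | VC [29, 5, 9]
  [12] addr=0x9f blk=9 s=1: VC-HIT | VC [29, 5, 21]
  [13] addr=0x50 blk=5 s=1: VC-HIT | VC [29, 9, 21]
  [14] addr=0x18e blk=24 s=0: MISS | VC [29, 9, 21, 16]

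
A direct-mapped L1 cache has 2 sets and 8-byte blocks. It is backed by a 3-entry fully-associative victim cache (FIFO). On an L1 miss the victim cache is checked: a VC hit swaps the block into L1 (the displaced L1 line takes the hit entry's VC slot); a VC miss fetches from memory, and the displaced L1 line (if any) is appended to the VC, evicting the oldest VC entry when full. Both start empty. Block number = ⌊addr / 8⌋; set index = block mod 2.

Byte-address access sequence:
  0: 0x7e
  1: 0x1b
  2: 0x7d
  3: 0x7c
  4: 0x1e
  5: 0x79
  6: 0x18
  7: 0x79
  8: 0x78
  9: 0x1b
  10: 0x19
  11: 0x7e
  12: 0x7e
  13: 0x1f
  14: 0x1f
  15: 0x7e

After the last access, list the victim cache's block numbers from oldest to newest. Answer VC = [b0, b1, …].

#0 0x7e→b15/s1 MISS; vc=[]
#1 0x1b→b3/s1 MISS; vc=[15]
#2 0x7d→b15/s1 VC-HIT; vc=[3]
#3 0x7c→b15/s1 L1-HIT; vc=[3]
#4 0x1e→b3/s1 VC-HIT; vc=[15]
#5 0x79→b15/s1 VC-HIT; vc=[3]
#6 0x18→b3/s1 VC-HIT; vc=[15]
#7 0x79→b15/s1 VC-HIT; vc=[3]
#8 0x78→b15/s1 L1-HIT; vc=[3]
#9 0x1b→b3/s1 VC-HIT; vc=[15]
#10 0x19→b3/s1 L1-HIT; vc=[15]
#11 0x7e→b15/s1 VC-HIT; vc=[3]
#12 0x7e→b15/s1 L1-HIT; vc=[3]
#13 0x1f→b3/s1 VC-HIT; vc=[15]
#14 0x1f→b3/s1 L1-HIT; vc=[15]
#15 0x7e→b15/s1 VC-HIT; vc=[3]

VC = [3]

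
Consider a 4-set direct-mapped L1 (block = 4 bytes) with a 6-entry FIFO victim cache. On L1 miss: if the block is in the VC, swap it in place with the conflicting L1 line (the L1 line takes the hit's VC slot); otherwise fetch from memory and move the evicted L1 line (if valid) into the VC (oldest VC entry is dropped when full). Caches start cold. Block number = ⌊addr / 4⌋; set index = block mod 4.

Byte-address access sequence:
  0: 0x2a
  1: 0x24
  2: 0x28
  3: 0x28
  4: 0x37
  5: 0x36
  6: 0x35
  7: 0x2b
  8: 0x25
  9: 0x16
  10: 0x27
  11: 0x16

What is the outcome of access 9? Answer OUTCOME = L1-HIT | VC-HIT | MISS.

OUTCOME = MISS

#0 0x2a→b10/s2 MISS; vc=[]
#1 0x24→b9/s1 MISS; vc=[]
#2 0x28→b10/s2 L1-HIT; vc=[]
#3 0x28→b10/s2 L1-HIT; vc=[]
#4 0x37→b13/s1 MISS; vc=[9]
#5 0x36→b13/s1 L1-HIT; vc=[9]
#6 0x35→b13/s1 L1-HIT; vc=[9]
#7 0x2b→b10/s2 L1-HIT; vc=[9]
#8 0x25→b9/s1 VC-HIT; vc=[13]
#9 0x16→b5/s1 MISS; vc=[13,9]
#10 0x27→b9/s1 VC-HIT; vc=[13,5]
#11 0x16→b5/s1 VC-HIT; vc=[13,9]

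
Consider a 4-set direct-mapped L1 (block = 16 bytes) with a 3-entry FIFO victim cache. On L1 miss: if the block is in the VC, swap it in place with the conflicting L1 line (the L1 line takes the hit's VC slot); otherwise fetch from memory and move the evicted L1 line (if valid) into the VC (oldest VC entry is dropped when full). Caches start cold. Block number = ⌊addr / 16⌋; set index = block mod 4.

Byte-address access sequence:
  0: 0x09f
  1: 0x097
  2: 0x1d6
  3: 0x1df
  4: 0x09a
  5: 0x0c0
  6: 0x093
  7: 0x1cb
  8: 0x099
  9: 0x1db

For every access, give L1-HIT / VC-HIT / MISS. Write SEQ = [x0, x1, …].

SEQ = [MISS, L1-HIT, MISS, L1-HIT, VC-HIT, MISS, L1-HIT, MISS, L1-HIT, VC-HIT]

0: 0x9f (blk 9, set 1) → MISS  vc=[]
1: 0x97 (blk 9, set 1) → L1-HIT  vc=[]
2: 0x1d6 (blk 29, set 1) → MISS  vc=[9]
3: 0x1df (blk 29, set 1) → L1-HIT  vc=[9]
4: 0x9a (blk 9, set 1) → VC-HIT  vc=[29]
5: 0xc0 (blk 12, set 0) → MISS  vc=[29]
6: 0x93 (blk 9, set 1) → L1-HIT  vc=[29]
7: 0x1cb (blk 28, set 0) → MISS  vc=[29, 12]
8: 0x99 (blk 9, set 1) → L1-HIT  vc=[29, 12]
9: 0x1db (blk 29, set 1) → VC-HIT  vc=[9, 12]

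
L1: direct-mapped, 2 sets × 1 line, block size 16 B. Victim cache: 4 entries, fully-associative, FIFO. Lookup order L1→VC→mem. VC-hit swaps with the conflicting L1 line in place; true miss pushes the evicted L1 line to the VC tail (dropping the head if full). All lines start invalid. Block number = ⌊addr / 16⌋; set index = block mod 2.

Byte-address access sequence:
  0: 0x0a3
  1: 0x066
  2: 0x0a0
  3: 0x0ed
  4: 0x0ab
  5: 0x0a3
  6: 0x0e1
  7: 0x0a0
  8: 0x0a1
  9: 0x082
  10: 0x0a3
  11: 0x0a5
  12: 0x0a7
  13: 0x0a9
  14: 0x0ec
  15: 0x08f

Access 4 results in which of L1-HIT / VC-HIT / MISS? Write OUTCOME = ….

0: 0xa3 (blk 10, set 0) → MISS  vc=[]
1: 0x66 (blk 6, set 0) → MISS  vc=[10]
2: 0xa0 (blk 10, set 0) → VC-HIT  vc=[6]
3: 0xed (blk 14, set 0) → MISS  vc=[6, 10]
4: 0xab (blk 10, set 0) → VC-HIT  vc=[6, 14]
5: 0xa3 (blk 10, set 0) → L1-HIT  vc=[6, 14]
6: 0xe1 (blk 14, set 0) → VC-HIT  vc=[6, 10]
7: 0xa0 (blk 10, set 0) → VC-HIT  vc=[6, 14]
8: 0xa1 (blk 10, set 0) → L1-HIT  vc=[6, 14]
9: 0x82 (blk 8, set 0) → MISS  vc=[6, 14, 10]
10: 0xa3 (blk 10, set 0) → VC-HIT  vc=[6, 14, 8]
11: 0xa5 (blk 10, set 0) → L1-HIT  vc=[6, 14, 8]
12: 0xa7 (blk 10, set 0) → L1-HIT  vc=[6, 14, 8]
13: 0xa9 (blk 10, set 0) → L1-HIT  vc=[6, 14, 8]
14: 0xec (blk 14, set 0) → VC-HIT  vc=[6, 10, 8]
15: 0x8f (blk 8, set 0) → VC-HIT  vc=[6, 10, 14]

OUTCOME = VC-HIT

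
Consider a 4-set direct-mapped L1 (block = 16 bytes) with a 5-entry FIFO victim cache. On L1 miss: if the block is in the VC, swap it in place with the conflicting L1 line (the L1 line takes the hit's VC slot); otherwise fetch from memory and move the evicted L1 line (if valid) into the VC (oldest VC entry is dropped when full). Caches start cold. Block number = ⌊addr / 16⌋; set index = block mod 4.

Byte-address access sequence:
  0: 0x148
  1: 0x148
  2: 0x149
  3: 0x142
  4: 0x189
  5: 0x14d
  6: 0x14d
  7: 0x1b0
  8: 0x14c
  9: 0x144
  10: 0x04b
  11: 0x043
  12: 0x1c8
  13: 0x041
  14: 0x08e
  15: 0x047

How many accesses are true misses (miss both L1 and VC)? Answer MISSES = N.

#0 0x148→b20/s0 MISS; vc=[]
#1 0x148→b20/s0 L1-HIT; vc=[]
#2 0x149→b20/s0 L1-HIT; vc=[]
#3 0x142→b20/s0 L1-HIT; vc=[]
#4 0x189→b24/s0 MISS; vc=[20]
#5 0x14d→b20/s0 VC-HIT; vc=[24]
#6 0x14d→b20/s0 L1-HIT; vc=[24]
#7 0x1b0→b27/s3 MISS; vc=[24]
#8 0x14c→b20/s0 L1-HIT; vc=[24]
#9 0x144→b20/s0 L1-HIT; vc=[24]
#10 0x4b→b4/s0 MISS; vc=[24,20]
#11 0x43→b4/s0 L1-HIT; vc=[24,20]
#12 0x1c8→b28/s0 MISS; vc=[24,20,4]
#13 0x41→b4/s0 VC-HIT; vc=[24,20,28]
#14 0x8e→b8/s0 MISS; vc=[24,20,28,4]
#15 0x47→b4/s0 VC-HIT; vc=[24,20,28,8]

MISSES = 6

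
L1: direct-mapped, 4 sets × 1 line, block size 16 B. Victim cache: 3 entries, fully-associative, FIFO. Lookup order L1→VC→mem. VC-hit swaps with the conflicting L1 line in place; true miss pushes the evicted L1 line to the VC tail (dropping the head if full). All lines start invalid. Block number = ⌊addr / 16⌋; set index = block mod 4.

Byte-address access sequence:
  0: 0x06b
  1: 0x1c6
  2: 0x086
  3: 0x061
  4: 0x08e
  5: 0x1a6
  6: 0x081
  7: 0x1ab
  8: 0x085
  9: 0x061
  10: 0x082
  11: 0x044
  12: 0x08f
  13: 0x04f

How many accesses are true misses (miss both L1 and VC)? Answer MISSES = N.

MISSES = 5

  [0] addr=0x6b blk=6 s=2: MISS | VC []
  [1] addr=0x1c6 blk=28 s=0: MISS | VC []
  [2] addr=0x86 blk=8 s=0: MISS | VC [28]
  [3] addr=0x61 blk=6 s=2: L1-HIT | VC [28]
  [4] addr=0x8e blk=8 s=0: L1-HIT | VC [28]
  [5] addr=0x1a6 blk=26 s=2: MISS | VC [28, 6]
  [6] addr=0x81 blk=8 s=0: L1-HIT | VC [28, 6]
  [7] addr=0x1ab blk=26 s=2: L1-HIT | VC [28, 6]
  [8] addr=0x85 blk=8 s=0: L1-HIT | VC [28, 6]
  [9] addr=0x61 blk=6 s=2: VC-HIT | VC [28, 26]
  [10] addr=0x82 blk=8 s=0: L1-HIT | VC [28, 26]
  [11] addr=0x44 blk=4 s=0: MISS | VC [28, 26, 8]
  [12] addr=0x8f blk=8 s=0: VC-HIT | VC [28, 26, 4]
  [13] addr=0x4f blk=4 s=0: VC-HIT | VC [28, 26, 8]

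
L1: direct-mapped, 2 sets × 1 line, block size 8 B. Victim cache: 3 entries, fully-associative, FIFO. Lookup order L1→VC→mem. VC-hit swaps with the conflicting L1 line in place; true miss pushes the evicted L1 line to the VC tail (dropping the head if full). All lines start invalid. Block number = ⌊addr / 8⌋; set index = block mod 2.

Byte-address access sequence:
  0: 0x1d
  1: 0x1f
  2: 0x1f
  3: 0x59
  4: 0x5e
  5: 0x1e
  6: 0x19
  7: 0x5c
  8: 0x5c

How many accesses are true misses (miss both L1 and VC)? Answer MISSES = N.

MISSES = 2

#0 0x1d→b3/s1 MISS; vc=[]
#1 0x1f→b3/s1 L1-HIT; vc=[]
#2 0x1f→b3/s1 L1-HIT; vc=[]
#3 0x59→b11/s1 MISS; vc=[3]
#4 0x5e→b11/s1 L1-HIT; vc=[3]
#5 0x1e→b3/s1 VC-HIT; vc=[11]
#6 0x19→b3/s1 L1-HIT; vc=[11]
#7 0x5c→b11/s1 VC-HIT; vc=[3]
#8 0x5c→b11/s1 L1-HIT; vc=[3]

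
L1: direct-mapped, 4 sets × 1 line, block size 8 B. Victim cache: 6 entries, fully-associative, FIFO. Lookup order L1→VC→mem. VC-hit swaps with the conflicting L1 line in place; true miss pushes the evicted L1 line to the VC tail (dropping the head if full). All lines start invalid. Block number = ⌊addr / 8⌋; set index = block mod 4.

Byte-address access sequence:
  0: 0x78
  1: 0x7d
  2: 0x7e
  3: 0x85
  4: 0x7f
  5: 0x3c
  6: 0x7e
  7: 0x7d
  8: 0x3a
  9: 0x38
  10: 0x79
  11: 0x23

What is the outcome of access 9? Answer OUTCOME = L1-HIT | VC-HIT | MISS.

0: 0x78 (blk 15, set 3) → MISS  vc=[]
1: 0x7d (blk 15, set 3) → L1-HIT  vc=[]
2: 0x7e (blk 15, set 3) → L1-HIT  vc=[]
3: 0x85 (blk 16, set 0) → MISS  vc=[]
4: 0x7f (blk 15, set 3) → L1-HIT  vc=[]
5: 0x3c (blk 7, set 3) → MISS  vc=[15]
6: 0x7e (blk 15, set 3) → VC-HIT  vc=[7]
7: 0x7d (blk 15, set 3) → L1-HIT  vc=[7]
8: 0x3a (blk 7, set 3) → VC-HIT  vc=[15]
9: 0x38 (blk 7, set 3) → L1-HIT  vc=[15]
10: 0x79 (blk 15, set 3) → VC-HIT  vc=[7]
11: 0x23 (blk 4, set 0) → MISS  vc=[7, 16]

OUTCOME = L1-HIT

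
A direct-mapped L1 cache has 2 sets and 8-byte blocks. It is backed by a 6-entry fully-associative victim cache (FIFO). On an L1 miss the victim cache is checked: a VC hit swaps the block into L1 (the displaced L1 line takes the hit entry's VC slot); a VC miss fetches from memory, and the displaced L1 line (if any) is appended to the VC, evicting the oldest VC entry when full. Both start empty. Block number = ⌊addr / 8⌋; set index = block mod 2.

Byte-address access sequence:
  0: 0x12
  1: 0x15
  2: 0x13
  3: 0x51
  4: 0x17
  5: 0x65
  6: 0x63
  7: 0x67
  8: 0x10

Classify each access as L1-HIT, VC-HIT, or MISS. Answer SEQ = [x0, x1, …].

  [0] addr=0x12 blk=2 s=0: MISS | VC []
  [1] addr=0x15 blk=2 s=0: L1-HIT | VC []
  [2] addr=0x13 blk=2 s=0: L1-HIT | VC []
  [3] addr=0x51 blk=10 s=0: MISS | VC [2]
  [4] addr=0x17 blk=2 s=0: VC-HIT | VC [10]
  [5] addr=0x65 blk=12 s=0: MISS | VC [10, 2]
  [6] addr=0x63 blk=12 s=0: L1-HIT | VC [10, 2]
  [7] addr=0x67 blk=12 s=0: L1-HIT | VC [10, 2]
  [8] addr=0x10 blk=2 s=0: VC-HIT | VC [10, 12]

SEQ = [MISS, L1-HIT, L1-HIT, MISS, VC-HIT, MISS, L1-HIT, L1-HIT, VC-HIT]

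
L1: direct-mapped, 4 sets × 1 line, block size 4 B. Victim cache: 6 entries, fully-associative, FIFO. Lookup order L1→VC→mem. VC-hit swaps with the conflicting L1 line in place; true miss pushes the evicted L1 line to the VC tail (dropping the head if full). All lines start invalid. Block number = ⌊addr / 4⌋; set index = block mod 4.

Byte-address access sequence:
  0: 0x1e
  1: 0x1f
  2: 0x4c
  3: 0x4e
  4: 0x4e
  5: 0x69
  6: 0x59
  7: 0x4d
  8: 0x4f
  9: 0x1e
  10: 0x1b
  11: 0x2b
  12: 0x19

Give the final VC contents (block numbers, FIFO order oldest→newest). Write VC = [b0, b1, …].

VC = [19, 26, 22, 10]

#0 0x1e→b7/s3 MISS; vc=[]
#1 0x1f→b7/s3 L1-HIT; vc=[]
#2 0x4c→b19/s3 MISS; vc=[7]
#3 0x4e→b19/s3 L1-HIT; vc=[7]
#4 0x4e→b19/s3 L1-HIT; vc=[7]
#5 0x69→b26/s2 MISS; vc=[7]
#6 0x59→b22/s2 MISS; vc=[7,26]
#7 0x4d→b19/s3 L1-HIT; vc=[7,26]
#8 0x4f→b19/s3 L1-HIT; vc=[7,26]
#9 0x1e→b7/s3 VC-HIT; vc=[19,26]
#10 0x1b→b6/s2 MISS; vc=[19,26,22]
#11 0x2b→b10/s2 MISS; vc=[19,26,22,6]
#12 0x19→b6/s2 VC-HIT; vc=[19,26,22,10]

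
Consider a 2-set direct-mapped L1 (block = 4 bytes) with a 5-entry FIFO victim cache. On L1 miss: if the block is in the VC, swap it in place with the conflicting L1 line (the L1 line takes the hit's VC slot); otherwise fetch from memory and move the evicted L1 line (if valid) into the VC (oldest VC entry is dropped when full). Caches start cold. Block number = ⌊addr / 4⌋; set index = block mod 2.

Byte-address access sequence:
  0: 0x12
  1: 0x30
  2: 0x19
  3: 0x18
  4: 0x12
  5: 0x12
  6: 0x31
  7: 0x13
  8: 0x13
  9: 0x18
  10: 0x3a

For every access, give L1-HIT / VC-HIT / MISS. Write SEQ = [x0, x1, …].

SEQ = [MISS, MISS, MISS, L1-HIT, VC-HIT, L1-HIT, VC-HIT, VC-HIT, L1-HIT, VC-HIT, MISS]

#0 0x12→b4/s0 MISS; vc=[]
#1 0x30→b12/s0 MISS; vc=[4]
#2 0x19→b6/s0 MISS; vc=[4,12]
#3 0x18→b6/s0 L1-HIT; vc=[4,12]
#4 0x12→b4/s0 VC-HIT; vc=[6,12]
#5 0x12→b4/s0 L1-HIT; vc=[6,12]
#6 0x31→b12/s0 VC-HIT; vc=[6,4]
#7 0x13→b4/s0 VC-HIT; vc=[6,12]
#8 0x13→b4/s0 L1-HIT; vc=[6,12]
#9 0x18→b6/s0 VC-HIT; vc=[4,12]
#10 0x3a→b14/s0 MISS; vc=[4,12,6]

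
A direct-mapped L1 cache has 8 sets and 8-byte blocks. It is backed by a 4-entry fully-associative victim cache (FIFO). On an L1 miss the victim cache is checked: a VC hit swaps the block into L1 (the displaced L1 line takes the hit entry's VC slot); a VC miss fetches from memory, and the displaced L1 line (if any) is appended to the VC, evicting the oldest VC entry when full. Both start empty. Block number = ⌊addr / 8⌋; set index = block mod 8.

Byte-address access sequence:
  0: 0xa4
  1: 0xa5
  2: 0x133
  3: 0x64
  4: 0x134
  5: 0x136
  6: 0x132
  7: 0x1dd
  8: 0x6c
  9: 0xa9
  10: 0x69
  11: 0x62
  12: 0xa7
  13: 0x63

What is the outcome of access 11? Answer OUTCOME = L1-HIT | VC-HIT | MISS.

OUTCOME = L1-HIT

0: 0xa4 (blk 20, set 4) → MISS  vc=[]
1: 0xa5 (blk 20, set 4) → L1-HIT  vc=[]
2: 0x133 (blk 38, set 6) → MISS  vc=[]
3: 0x64 (blk 12, set 4) → MISS  vc=[20]
4: 0x134 (blk 38, set 6) → L1-HIT  vc=[20]
5: 0x136 (blk 38, set 6) → L1-HIT  vc=[20]
6: 0x132 (blk 38, set 6) → L1-HIT  vc=[20]
7: 0x1dd (blk 59, set 3) → MISS  vc=[20]
8: 0x6c (blk 13, set 5) → MISS  vc=[20]
9: 0xa9 (blk 21, set 5) → MISS  vc=[20, 13]
10: 0x69 (blk 13, set 5) → VC-HIT  vc=[20, 21]
11: 0x62 (blk 12, set 4) → L1-HIT  vc=[20, 21]
12: 0xa7 (blk 20, set 4) → VC-HIT  vc=[12, 21]
13: 0x63 (blk 12, set 4) → VC-HIT  vc=[20, 21]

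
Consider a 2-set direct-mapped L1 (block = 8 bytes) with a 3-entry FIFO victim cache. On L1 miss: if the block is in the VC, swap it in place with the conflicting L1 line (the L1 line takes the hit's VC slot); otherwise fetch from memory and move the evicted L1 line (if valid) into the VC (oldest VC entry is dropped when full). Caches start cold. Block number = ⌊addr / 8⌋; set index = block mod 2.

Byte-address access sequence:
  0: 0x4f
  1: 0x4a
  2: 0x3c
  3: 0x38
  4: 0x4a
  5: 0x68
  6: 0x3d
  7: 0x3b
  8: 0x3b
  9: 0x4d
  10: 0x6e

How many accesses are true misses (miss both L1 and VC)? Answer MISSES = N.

0: 0x4f (blk 9, set 1) → MISS  vc=[]
1: 0x4a (blk 9, set 1) → L1-HIT  vc=[]
2: 0x3c (blk 7, set 1) → MISS  vc=[9]
3: 0x38 (blk 7, set 1) → L1-HIT  vc=[9]
4: 0x4a (blk 9, set 1) → VC-HIT  vc=[7]
5: 0x68 (blk 13, set 1) → MISS  vc=[7, 9]
6: 0x3d (blk 7, set 1) → VC-HIT  vc=[13, 9]
7: 0x3b (blk 7, set 1) → L1-HIT  vc=[13, 9]
8: 0x3b (blk 7, set 1) → L1-HIT  vc=[13, 9]
9: 0x4d (blk 9, set 1) → VC-HIT  vc=[13, 7]
10: 0x6e (blk 13, set 1) → VC-HIT  vc=[9, 7]

MISSES = 3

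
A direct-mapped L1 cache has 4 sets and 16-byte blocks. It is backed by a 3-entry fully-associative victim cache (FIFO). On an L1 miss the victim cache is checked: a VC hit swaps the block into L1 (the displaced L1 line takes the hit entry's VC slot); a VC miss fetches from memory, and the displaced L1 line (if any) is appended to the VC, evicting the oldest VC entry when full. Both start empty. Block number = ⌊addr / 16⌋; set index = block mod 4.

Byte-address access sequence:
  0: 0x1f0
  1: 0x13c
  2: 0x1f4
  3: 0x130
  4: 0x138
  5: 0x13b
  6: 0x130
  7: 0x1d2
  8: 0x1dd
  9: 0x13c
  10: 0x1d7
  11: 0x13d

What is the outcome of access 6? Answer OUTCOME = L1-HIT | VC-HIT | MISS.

OUTCOME = L1-HIT

  [0] addr=0x1f0 blk=31 s=3: MISS | VC []
  [1] addr=0x13c blk=19 s=3: MISS | VC [31]
  [2] addr=0x1f4 blk=31 s=3: VC-HIT | VC [19]
  [3] addr=0x130 blk=19 s=3: VC-HIT | VC [31]
  [4] addr=0x138 blk=19 s=3: L1-HIT | VC [31]
  [5] addr=0x13b blk=19 s=3: L1-HIT | VC [31]
  [6] addr=0x130 blk=19 s=3: L1-HIT | VC [31]
  [7] addr=0x1d2 blk=29 s=1: MISS | VC [31]
  [8] addr=0x1dd blk=29 s=1: L1-HIT | VC [31]
  [9] addr=0x13c blk=19 s=3: L1-HIT | VC [31]
  [10] addr=0x1d7 blk=29 s=1: L1-HIT | VC [31]
  [11] addr=0x13d blk=19 s=3: L1-HIT | VC [31]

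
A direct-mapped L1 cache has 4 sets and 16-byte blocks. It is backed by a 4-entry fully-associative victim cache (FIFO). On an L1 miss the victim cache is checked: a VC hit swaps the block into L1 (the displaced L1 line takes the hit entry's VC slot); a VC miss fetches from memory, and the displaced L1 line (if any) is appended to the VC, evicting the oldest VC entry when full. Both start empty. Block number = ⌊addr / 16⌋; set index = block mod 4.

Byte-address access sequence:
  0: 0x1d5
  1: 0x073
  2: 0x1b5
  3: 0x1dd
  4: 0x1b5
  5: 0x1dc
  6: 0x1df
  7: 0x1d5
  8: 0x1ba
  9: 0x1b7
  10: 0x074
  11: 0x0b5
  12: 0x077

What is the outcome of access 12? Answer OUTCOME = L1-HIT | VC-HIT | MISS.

OUTCOME = VC-HIT

  [0] addr=0x1d5 blk=29 s=1: MISS | VC []
  [1] addr=0x73 blk=7 s=3: MISS | VC []
  [2] addr=0x1b5 blk=27 s=3: MISS | VC [7]
  [3] addr=0x1dd blk=29 s=1: L1-HIT | VC [7]
  [4] addr=0x1b5 blk=27 s=3: L1-HIT | VC [7]
  [5] addr=0x1dc blk=29 s=1: L1-HIT | VC [7]
  [6] addr=0x1df blk=29 s=1: L1-HIT | VC [7]
  [7] addr=0x1d5 blk=29 s=1: L1-HIT | VC [7]
  [8] addr=0x1ba blk=27 s=3: L1-HIT | VC [7]
  [9] addr=0x1b7 blk=27 s=3: L1-HIT | VC [7]
  [10] addr=0x74 blk=7 s=3: VC-HIT | VC [27]
  [11] addr=0xb5 blk=11 s=3: MISS | VC [27, 7]
  [12] addr=0x77 blk=7 s=3: VC-HIT | VC [27, 11]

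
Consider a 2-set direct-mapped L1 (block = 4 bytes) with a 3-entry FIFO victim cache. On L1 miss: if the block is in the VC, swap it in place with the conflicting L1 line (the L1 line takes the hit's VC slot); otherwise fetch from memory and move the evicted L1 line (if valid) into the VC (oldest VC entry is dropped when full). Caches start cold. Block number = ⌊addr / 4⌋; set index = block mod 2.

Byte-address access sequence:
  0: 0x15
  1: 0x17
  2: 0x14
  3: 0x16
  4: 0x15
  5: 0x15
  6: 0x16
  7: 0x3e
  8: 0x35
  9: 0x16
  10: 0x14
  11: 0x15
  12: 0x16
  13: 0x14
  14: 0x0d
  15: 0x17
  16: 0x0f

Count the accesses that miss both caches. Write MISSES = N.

#0 0x15→b5/s1 MISS; vc=[]
#1 0x17→b5/s1 L1-HIT; vc=[]
#2 0x14→b5/s1 L1-HIT; vc=[]
#3 0x16→b5/s1 L1-HIT; vc=[]
#4 0x15→b5/s1 L1-HIT; vc=[]
#5 0x15→b5/s1 L1-HIT; vc=[]
#6 0x16→b5/s1 L1-HIT; vc=[]
#7 0x3e→b15/s1 MISS; vc=[5]
#8 0x35→b13/s1 MISS; vc=[5,15]
#9 0x16→b5/s1 VC-HIT; vc=[13,15]
#10 0x14→b5/s1 L1-HIT; vc=[13,15]
#11 0x15→b5/s1 L1-HIT; vc=[13,15]
#12 0x16→b5/s1 L1-HIT; vc=[13,15]
#13 0x14→b5/s1 L1-HIT; vc=[13,15]
#14 0xd→b3/s1 MISS; vc=[13,15,5]
#15 0x17→b5/s1 VC-HIT; vc=[13,15,3]
#16 0xf→b3/s1 VC-HIT; vc=[13,15,5]

MISSES = 4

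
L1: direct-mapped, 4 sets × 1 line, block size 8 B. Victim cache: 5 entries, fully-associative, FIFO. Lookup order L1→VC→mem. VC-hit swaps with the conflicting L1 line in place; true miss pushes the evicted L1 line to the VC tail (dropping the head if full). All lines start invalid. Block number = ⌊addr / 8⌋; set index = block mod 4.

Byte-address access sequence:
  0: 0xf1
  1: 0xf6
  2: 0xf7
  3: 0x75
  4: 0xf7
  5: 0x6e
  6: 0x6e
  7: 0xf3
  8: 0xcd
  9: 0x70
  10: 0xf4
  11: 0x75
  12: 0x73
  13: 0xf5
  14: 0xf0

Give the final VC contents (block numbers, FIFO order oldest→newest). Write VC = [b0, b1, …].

VC = [14, 13]

#0 0xf1→b30/s2 MISS; vc=[]
#1 0xf6→b30/s2 L1-HIT; vc=[]
#2 0xf7→b30/s2 L1-HIT; vc=[]
#3 0x75→b14/s2 MISS; vc=[30]
#4 0xf7→b30/s2 VC-HIT; vc=[14]
#5 0x6e→b13/s1 MISS; vc=[14]
#6 0x6e→b13/s1 L1-HIT; vc=[14]
#7 0xf3→b30/s2 L1-HIT; vc=[14]
#8 0xcd→b25/s1 MISS; vc=[14,13]
#9 0x70→b14/s2 VC-HIT; vc=[30,13]
#10 0xf4→b30/s2 VC-HIT; vc=[14,13]
#11 0x75→b14/s2 VC-HIT; vc=[30,13]
#12 0x73→b14/s2 L1-HIT; vc=[30,13]
#13 0xf5→b30/s2 VC-HIT; vc=[14,13]
#14 0xf0→b30/s2 L1-HIT; vc=[14,13]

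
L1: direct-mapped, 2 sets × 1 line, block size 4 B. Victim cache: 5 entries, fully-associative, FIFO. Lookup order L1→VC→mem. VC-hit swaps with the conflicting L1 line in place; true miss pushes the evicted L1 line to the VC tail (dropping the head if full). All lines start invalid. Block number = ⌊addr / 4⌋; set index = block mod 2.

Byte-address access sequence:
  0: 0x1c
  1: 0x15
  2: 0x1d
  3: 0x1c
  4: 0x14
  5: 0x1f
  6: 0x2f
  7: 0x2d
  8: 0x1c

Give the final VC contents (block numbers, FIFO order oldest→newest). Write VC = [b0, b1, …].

VC = [5, 11]

0: 0x1c (blk 7, set 1) → MISS  vc=[]
1: 0x15 (blk 5, set 1) → MISS  vc=[7]
2: 0x1d (blk 7, set 1) → VC-HIT  vc=[5]
3: 0x1c (blk 7, set 1) → L1-HIT  vc=[5]
4: 0x14 (blk 5, set 1) → VC-HIT  vc=[7]
5: 0x1f (blk 7, set 1) → VC-HIT  vc=[5]
6: 0x2f (blk 11, set 1) → MISS  vc=[5, 7]
7: 0x2d (blk 11, set 1) → L1-HIT  vc=[5, 7]
8: 0x1c (blk 7, set 1) → VC-HIT  vc=[5, 11]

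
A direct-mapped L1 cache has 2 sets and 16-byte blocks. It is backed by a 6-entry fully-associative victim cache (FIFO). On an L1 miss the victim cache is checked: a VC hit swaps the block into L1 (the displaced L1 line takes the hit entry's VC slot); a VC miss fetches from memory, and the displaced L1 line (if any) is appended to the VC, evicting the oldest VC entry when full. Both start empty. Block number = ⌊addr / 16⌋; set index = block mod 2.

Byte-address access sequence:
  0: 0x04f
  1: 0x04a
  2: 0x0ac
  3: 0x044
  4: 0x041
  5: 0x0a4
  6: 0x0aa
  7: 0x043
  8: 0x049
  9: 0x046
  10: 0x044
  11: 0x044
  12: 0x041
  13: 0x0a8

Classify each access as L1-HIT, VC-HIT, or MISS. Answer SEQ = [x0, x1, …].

  [0] addr=0x4f blk=4 s=0: MISS | VC []
  [1] addr=0x4a blk=4 s=0: L1-HIT | VC []
  [2] addr=0xac blk=10 s=0: MISS | VC [4]
  [3] addr=0x44 blk=4 s=0: VC-HIT | VC [10]
  [4] addr=0x41 blk=4 s=0: L1-HIT | VC [10]
  [5] addr=0xa4 blk=10 s=0: VC-HIT | VC [4]
  [6] addr=0xaa blk=10 s=0: L1-HIT | VC [4]
  [7] addr=0x43 blk=4 s=0: VC-HIT | VC [10]
  [8] addr=0x49 blk=4 s=0: L1-HIT | VC [10]
  [9] addr=0x46 blk=4 s=0: L1-HIT | VC [10]
  [10] addr=0x44 blk=4 s=0: L1-HIT | VC [10]
  [11] addr=0x44 blk=4 s=0: L1-HIT | VC [10]
  [12] addr=0x41 blk=4 s=0: L1-HIT | VC [10]
  [13] addr=0xa8 blk=10 s=0: VC-HIT | VC [4]

SEQ = [MISS, L1-HIT, MISS, VC-HIT, L1-HIT, VC-HIT, L1-HIT, VC-HIT, L1-HIT, L1-HIT, L1-HIT, L1-HIT, L1-HIT, VC-HIT]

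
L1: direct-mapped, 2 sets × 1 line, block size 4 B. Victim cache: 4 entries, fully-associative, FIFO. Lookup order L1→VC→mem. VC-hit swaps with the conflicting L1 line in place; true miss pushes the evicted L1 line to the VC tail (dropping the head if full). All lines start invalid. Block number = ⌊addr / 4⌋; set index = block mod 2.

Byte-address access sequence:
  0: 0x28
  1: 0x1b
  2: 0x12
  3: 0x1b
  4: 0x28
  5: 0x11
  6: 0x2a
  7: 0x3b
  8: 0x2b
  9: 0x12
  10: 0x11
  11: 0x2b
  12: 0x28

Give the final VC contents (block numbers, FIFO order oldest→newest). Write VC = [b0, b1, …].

0: 0x28 (blk 10, set 0) → MISS  vc=[]
1: 0x1b (blk 6, set 0) → MISS  vc=[10]
2: 0x12 (blk 4, set 0) → MISS  vc=[10, 6]
3: 0x1b (blk 6, set 0) → VC-HIT  vc=[10, 4]
4: 0x28 (blk 10, set 0) → VC-HIT  vc=[6, 4]
5: 0x11 (blk 4, set 0) → VC-HIT  vc=[6, 10]
6: 0x2a (blk 10, set 0) → VC-HIT  vc=[6, 4]
7: 0x3b (blk 14, set 0) → MISS  vc=[6, 4, 10]
8: 0x2b (blk 10, set 0) → VC-HIT  vc=[6, 4, 14]
9: 0x12 (blk 4, set 0) → VC-HIT  vc=[6, 10, 14]
10: 0x11 (blk 4, set 0) → L1-HIT  vc=[6, 10, 14]
11: 0x2b (blk 10, set 0) → VC-HIT  vc=[6, 4, 14]
12: 0x28 (blk 10, set 0) → L1-HIT  vc=[6, 4, 14]

VC = [6, 4, 14]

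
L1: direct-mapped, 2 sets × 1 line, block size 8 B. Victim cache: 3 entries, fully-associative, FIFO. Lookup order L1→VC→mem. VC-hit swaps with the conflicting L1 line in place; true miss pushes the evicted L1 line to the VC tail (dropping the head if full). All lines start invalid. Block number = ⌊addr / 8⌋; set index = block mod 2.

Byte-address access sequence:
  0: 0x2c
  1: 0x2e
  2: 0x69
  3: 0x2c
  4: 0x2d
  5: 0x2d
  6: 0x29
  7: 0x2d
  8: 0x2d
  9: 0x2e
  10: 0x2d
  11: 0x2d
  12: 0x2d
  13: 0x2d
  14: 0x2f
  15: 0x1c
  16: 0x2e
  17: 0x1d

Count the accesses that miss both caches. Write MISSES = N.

  [0] addr=0x2c blk=5 s=1: MISS | VC []
  [1] addr=0x2e blk=5 s=1: L1-HIT | VC []
  [2] addr=0x69 blk=13 s=1: MISS | VC [5]
  [3] addr=0x2c blk=5 s=1: VC-HIT | VC [13]
  [4] addr=0x2d blk=5 s=1: L1-HIT | VC [13]
  [5] addr=0x2d blk=5 s=1: L1-HIT | VC [13]
  [6] addr=0x29 blk=5 s=1: L1-HIT | VC [13]
  [7] addr=0x2d blk=5 s=1: L1-HIT | VC [13]
  [8] addr=0x2d blk=5 s=1: L1-HIT | VC [13]
  [9] addr=0x2e blk=5 s=1: L1-HIT | VC [13]
  [10] addr=0x2d blk=5 s=1: L1-HIT | VC [13]
  [11] addr=0x2d blk=5 s=1: L1-HIT | VC [13]
  [12] addr=0x2d blk=5 s=1: L1-HIT | VC [13]
  [13] addr=0x2d blk=5 s=1: L1-HIT | VC [13]
  [14] addr=0x2f blk=5 s=1: L1-HIT | VC [13]
  [15] addr=0x1c blk=3 s=1: MISS | VC [13, 5]
  [16] addr=0x2e blk=5 s=1: VC-HIT | VC [13, 3]
  [17] addr=0x1d blk=3 s=1: VC-HIT | VC [13, 5]

MISSES = 3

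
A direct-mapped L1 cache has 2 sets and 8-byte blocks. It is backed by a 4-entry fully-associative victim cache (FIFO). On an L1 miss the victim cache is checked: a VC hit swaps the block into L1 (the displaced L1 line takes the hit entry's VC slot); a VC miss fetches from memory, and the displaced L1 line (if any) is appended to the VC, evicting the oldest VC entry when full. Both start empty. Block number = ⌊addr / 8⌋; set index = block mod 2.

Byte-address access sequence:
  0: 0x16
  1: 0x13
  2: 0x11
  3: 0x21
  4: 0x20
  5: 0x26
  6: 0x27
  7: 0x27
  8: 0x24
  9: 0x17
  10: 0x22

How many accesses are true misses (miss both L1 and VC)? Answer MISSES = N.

MISSES = 2

#0 0x16→b2/s0 MISS; vc=[]
#1 0x13→b2/s0 L1-HIT; vc=[]
#2 0x11→b2/s0 L1-HIT; vc=[]
#3 0x21→b4/s0 MISS; vc=[2]
#4 0x20→b4/s0 L1-HIT; vc=[2]
#5 0x26→b4/s0 L1-HIT; vc=[2]
#6 0x27→b4/s0 L1-HIT; vc=[2]
#7 0x27→b4/s0 L1-HIT; vc=[2]
#8 0x24→b4/s0 L1-HIT; vc=[2]
#9 0x17→b2/s0 VC-HIT; vc=[4]
#10 0x22→b4/s0 VC-HIT; vc=[2]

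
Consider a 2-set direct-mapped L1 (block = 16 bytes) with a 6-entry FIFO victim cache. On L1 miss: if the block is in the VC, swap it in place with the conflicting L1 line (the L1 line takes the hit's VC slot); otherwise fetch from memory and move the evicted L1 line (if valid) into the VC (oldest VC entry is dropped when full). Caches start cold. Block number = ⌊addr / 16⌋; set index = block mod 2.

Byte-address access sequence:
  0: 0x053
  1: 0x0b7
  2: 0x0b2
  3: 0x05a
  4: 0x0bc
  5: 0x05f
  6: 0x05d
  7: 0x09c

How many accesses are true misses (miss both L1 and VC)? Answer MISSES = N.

MISSES = 3

  [0] addr=0x53 blk=5 s=1: MISS | VC []
  [1] addr=0xb7 blk=11 s=1: MISS | VC [5]
  [2] addr=0xb2 blk=11 s=1: L1-HIT | VC [5]
  [3] addr=0x5a blk=5 s=1: VC-HIT | VC [11]
  [4] addr=0xbc blk=11 s=1: VC-HIT | VC [5]
  [5] addr=0x5f blk=5 s=1: VC-HIT | VC [11]
  [6] addr=0x5d blk=5 s=1: L1-HIT | VC [11]
  [7] addr=0x9c blk=9 s=1: MISS | VC [11, 5]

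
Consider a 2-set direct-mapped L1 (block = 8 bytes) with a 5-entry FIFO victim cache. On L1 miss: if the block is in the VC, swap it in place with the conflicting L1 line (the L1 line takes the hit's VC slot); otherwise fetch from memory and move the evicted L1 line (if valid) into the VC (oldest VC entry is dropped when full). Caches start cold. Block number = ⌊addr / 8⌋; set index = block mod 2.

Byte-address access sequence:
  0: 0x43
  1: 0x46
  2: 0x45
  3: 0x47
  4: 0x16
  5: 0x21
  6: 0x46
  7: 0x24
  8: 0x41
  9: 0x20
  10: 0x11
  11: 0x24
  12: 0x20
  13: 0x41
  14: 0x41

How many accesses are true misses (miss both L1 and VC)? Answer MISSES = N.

#0 0x43→b8/s0 MISS; vc=[]
#1 0x46→b8/s0 L1-HIT; vc=[]
#2 0x45→b8/s0 L1-HIT; vc=[]
#3 0x47→b8/s0 L1-HIT; vc=[]
#4 0x16→b2/s0 MISS; vc=[8]
#5 0x21→b4/s0 MISS; vc=[8,2]
#6 0x46→b8/s0 VC-HIT; vc=[4,2]
#7 0x24→b4/s0 VC-HIT; vc=[8,2]
#8 0x41→b8/s0 VC-HIT; vc=[4,2]
#9 0x20→b4/s0 VC-HIT; vc=[8,2]
#10 0x11→b2/s0 VC-HIT; vc=[8,4]
#11 0x24→b4/s0 VC-HIT; vc=[8,2]
#12 0x20→b4/s0 L1-HIT; vc=[8,2]
#13 0x41→b8/s0 VC-HIT; vc=[4,2]
#14 0x41→b8/s0 L1-HIT; vc=[4,2]

MISSES = 3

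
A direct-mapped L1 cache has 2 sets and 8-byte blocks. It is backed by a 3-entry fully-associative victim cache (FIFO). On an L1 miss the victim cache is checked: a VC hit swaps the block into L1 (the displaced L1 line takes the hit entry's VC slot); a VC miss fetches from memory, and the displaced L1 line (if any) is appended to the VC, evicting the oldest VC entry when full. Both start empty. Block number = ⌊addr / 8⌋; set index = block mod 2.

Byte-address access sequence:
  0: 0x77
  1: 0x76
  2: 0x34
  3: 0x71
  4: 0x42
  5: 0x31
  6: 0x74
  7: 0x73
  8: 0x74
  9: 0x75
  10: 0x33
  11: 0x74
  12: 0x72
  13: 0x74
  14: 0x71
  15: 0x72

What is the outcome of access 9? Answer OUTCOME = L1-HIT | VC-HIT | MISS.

OUTCOME = L1-HIT

0: 0x77 (blk 14, set 0) → MISS  vc=[]
1: 0x76 (blk 14, set 0) → L1-HIT  vc=[]
2: 0x34 (blk 6, set 0) → MISS  vc=[14]
3: 0x71 (blk 14, set 0) → VC-HIT  vc=[6]
4: 0x42 (blk 8, set 0) → MISS  vc=[6, 14]
5: 0x31 (blk 6, set 0) → VC-HIT  vc=[8, 14]
6: 0x74 (blk 14, set 0) → VC-HIT  vc=[8, 6]
7: 0x73 (blk 14, set 0) → L1-HIT  vc=[8, 6]
8: 0x74 (blk 14, set 0) → L1-HIT  vc=[8, 6]
9: 0x75 (blk 14, set 0) → L1-HIT  vc=[8, 6]
10: 0x33 (blk 6, set 0) → VC-HIT  vc=[8, 14]
11: 0x74 (blk 14, set 0) → VC-HIT  vc=[8, 6]
12: 0x72 (blk 14, set 0) → L1-HIT  vc=[8, 6]
13: 0x74 (blk 14, set 0) → L1-HIT  vc=[8, 6]
14: 0x71 (blk 14, set 0) → L1-HIT  vc=[8, 6]
15: 0x72 (blk 14, set 0) → L1-HIT  vc=[8, 6]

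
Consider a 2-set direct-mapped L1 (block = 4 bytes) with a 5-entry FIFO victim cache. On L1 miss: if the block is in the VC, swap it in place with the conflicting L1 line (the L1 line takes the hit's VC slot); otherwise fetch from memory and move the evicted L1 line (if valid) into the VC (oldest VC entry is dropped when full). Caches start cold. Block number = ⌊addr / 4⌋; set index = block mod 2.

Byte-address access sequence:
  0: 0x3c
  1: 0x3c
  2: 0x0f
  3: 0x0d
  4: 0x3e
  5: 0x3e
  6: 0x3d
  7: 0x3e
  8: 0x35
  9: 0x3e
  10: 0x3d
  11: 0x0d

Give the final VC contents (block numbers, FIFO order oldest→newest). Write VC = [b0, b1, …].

#0 0x3c→b15/s1 MISS; vc=[]
#1 0x3c→b15/s1 L1-HIT; vc=[]
#2 0xf→b3/s1 MISS; vc=[15]
#3 0xd→b3/s1 L1-HIT; vc=[15]
#4 0x3e→b15/s1 VC-HIT; vc=[3]
#5 0x3e→b15/s1 L1-HIT; vc=[3]
#6 0x3d→b15/s1 L1-HIT; vc=[3]
#7 0x3e→b15/s1 L1-HIT; vc=[3]
#8 0x35→b13/s1 MISS; vc=[3,15]
#9 0x3e→b15/s1 VC-HIT; vc=[3,13]
#10 0x3d→b15/s1 L1-HIT; vc=[3,13]
#11 0xd→b3/s1 VC-HIT; vc=[15,13]

VC = [15, 13]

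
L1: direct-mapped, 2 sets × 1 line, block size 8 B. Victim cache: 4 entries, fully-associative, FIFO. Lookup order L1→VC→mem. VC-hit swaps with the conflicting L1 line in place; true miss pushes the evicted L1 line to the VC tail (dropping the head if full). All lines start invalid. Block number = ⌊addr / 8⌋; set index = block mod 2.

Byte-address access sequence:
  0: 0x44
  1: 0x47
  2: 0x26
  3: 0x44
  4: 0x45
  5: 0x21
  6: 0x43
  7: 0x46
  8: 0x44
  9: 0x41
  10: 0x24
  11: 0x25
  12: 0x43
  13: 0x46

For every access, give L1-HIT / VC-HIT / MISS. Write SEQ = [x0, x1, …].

SEQ = [MISS, L1-HIT, MISS, VC-HIT, L1-HIT, VC-HIT, VC-HIT, L1-HIT, L1-HIT, L1-HIT, VC-HIT, L1-HIT, VC-HIT, L1-HIT]

#0 0x44→b8/s0 MISS; vc=[]
#1 0x47→b8/s0 L1-HIT; vc=[]
#2 0x26→b4/s0 MISS; vc=[8]
#3 0x44→b8/s0 VC-HIT; vc=[4]
#4 0x45→b8/s0 L1-HIT; vc=[4]
#5 0x21→b4/s0 VC-HIT; vc=[8]
#6 0x43→b8/s0 VC-HIT; vc=[4]
#7 0x46→b8/s0 L1-HIT; vc=[4]
#8 0x44→b8/s0 L1-HIT; vc=[4]
#9 0x41→b8/s0 L1-HIT; vc=[4]
#10 0x24→b4/s0 VC-HIT; vc=[8]
#11 0x25→b4/s0 L1-HIT; vc=[8]
#12 0x43→b8/s0 VC-HIT; vc=[4]
#13 0x46→b8/s0 L1-HIT; vc=[4]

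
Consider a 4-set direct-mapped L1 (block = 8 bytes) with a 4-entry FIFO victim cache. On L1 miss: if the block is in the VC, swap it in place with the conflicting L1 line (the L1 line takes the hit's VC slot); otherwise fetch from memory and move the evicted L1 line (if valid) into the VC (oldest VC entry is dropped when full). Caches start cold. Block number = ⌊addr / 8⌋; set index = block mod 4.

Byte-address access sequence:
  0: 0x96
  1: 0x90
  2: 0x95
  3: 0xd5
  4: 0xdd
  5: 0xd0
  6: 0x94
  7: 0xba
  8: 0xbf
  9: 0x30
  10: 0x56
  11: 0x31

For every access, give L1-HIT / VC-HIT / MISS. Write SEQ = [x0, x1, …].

0: 0x96 (blk 18, set 2) → MISS  vc=[]
1: 0x90 (blk 18, set 2) → L1-HIT  vc=[]
2: 0x95 (blk 18, set 2) → L1-HIT  vc=[]
3: 0xd5 (blk 26, set 2) → MISS  vc=[18]
4: 0xdd (blk 27, set 3) → MISS  vc=[18]
5: 0xd0 (blk 26, set 2) → L1-HIT  vc=[18]
6: 0x94 (blk 18, set 2) → VC-HIT  vc=[26]
7: 0xba (blk 23, set 3) → MISS  vc=[26, 27]
8: 0xbf (blk 23, set 3) → L1-HIT  vc=[26, 27]
9: 0x30 (blk 6, set 2) → MISS  vc=[26, 27, 18]
10: 0x56 (blk 10, set 2) → MISS  vc=[26, 27, 18, 6]
11: 0x31 (blk 6, set 2) → VC-HIT  vc=[26, 27, 18, 10]

SEQ = [MISS, L1-HIT, L1-HIT, MISS, MISS, L1-HIT, VC-HIT, MISS, L1-HIT, MISS, MISS, VC-HIT]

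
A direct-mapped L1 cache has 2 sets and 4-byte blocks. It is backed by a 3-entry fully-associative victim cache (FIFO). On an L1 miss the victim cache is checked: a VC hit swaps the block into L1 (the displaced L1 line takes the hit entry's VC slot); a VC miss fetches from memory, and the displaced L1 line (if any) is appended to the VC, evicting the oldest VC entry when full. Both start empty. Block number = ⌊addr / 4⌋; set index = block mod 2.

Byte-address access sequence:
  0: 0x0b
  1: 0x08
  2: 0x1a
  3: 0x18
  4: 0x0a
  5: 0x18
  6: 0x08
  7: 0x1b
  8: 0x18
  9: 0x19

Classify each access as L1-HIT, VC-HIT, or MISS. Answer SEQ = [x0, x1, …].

SEQ = [MISS, L1-HIT, MISS, L1-HIT, VC-HIT, VC-HIT, VC-HIT, VC-HIT, L1-HIT, L1-HIT]

#0 0xb→b2/s0 MISS; vc=[]
#1 0x8→b2/s0 L1-HIT; vc=[]
#2 0x1a→b6/s0 MISS; vc=[2]
#3 0x18→b6/s0 L1-HIT; vc=[2]
#4 0xa→b2/s0 VC-HIT; vc=[6]
#5 0x18→b6/s0 VC-HIT; vc=[2]
#6 0x8→b2/s0 VC-HIT; vc=[6]
#7 0x1b→b6/s0 VC-HIT; vc=[2]
#8 0x18→b6/s0 L1-HIT; vc=[2]
#9 0x19→b6/s0 L1-HIT; vc=[2]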